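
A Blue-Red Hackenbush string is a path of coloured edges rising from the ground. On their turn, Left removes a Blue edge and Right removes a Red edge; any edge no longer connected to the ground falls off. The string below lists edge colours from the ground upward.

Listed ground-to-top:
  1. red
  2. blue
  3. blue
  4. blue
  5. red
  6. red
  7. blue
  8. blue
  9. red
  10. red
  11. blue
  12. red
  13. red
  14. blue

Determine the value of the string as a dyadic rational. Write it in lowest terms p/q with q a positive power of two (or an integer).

Prefix values for red blue blue blue red red blue blue red red blue red red blue via {L|R} + simplicity:
G(r) = { (no moves) | 0 } => -1
G(rb) = { -1 | 0 } => -1/2
G(rbb) = { -1, -1/2 | 0 } => -1/4
G(rbbb) = { -1, -1/2, -1/4 | 0 } => -1/8
G(rbbbr) = { -1, -1/2, -1/4 | -1/8, 0 } => -3/16
G(rbbbrr) = { -1, -1/2, -1/4 | -3/16, -1/8, 0 } => -7/32
G(rbbbrrb) = { -1, -1/2, -1/4, -7/32 | -3/16, -1/8, 0 } => -13/64
G(rbbbrrbb) = { -1, -1/2, -1/4, -7/32, -13/64 | -3/16, -1/8, 0 } => -25/128
G(rbbbrrbbr) = { -1, -1/2, -1/4, -7/32, -13/64 | -25/128, -3/16, -1/8, 0 } => -51/256
G(rbbbrrbbrr) = { -1, -1/2, -1/4, -7/32, -13/64 | -51/256, -25/128, -3/16, -1/8, 0 } => -103/512
G(rbbbrrbbrrb) = { -1, -1/2, -1/4, -7/32, -13/64, -103/512 | -51/256, -25/128, -3/16, -1/8, 0 } => -205/1024
G(rbbbrrbbrrbr) = { -1, -1/2, -1/4, -7/32, -13/64, -103/512 | -205/1024, -51/256, -25/128, -3/16, -1/8, 0 } => -411/2048
G(rbbbrrbbrrbrr) = { -1, -1/2, -1/4, -7/32, -13/64, -103/512 | -411/2048, -205/1024, -51/256, -25/128, -3/16, -1/8, 0 } => -823/4096
G(rbbbrrbbrrbrrb) = { -1, -1/2, -1/4, -7/32, -13/64, -103/512, -823/4096 | -411/2048, -205/1024, -51/256, -25/128, -3/16, -1/8, 0 } => -1645/8192

-1645/8192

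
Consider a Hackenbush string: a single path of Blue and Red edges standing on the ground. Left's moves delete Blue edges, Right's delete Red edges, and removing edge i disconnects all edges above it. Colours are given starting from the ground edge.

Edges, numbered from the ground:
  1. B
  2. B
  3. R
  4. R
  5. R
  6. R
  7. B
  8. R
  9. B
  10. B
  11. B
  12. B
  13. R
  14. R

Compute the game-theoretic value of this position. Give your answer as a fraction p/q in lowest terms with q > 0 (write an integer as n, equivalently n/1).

4473/4096

1 of 14 · B · max L 0 · min R +∞ — 1
2 of 14 · BB · max L 1 · min R +∞ — 2
3 of 14 · BBR · max L 1 · min R 2 — 3/2
4 of 14 · BBRR · max L 1 · min R 3/2 — 5/4
5 of 14 · BBRRR · max L 1 · min R 5/4 — 9/8
6 of 14 · BBRRRR · max L 1 · min R 9/8 — 17/16
7 of 14 · BBRRRRB · max L 17/16 · min R 9/8 — 35/32
8 of 14 · BBRRRRBR · max L 17/16 · min R 35/32 — 69/64
9 of 14 · BBRRRRBRB · max L 69/64 · min R 35/32 — 139/128
10 of 14 · BBRRRRBRBB · max L 139/128 · min R 35/32 — 279/256
11 of 14 · BBRRRRBRBBB · max L 279/256 · min R 35/32 — 559/512
12 of 14 · BBRRRRBRBBBB · max L 559/512 · min R 35/32 — 1119/1024
13 of 14 · BBRRRRBRBBBBR · max L 559/512 · min R 1119/1024 — 2237/2048
14 of 14 · BBRRRRBRBBBBRR · max L 559/512 · min R 2237/2048 — 4473/4096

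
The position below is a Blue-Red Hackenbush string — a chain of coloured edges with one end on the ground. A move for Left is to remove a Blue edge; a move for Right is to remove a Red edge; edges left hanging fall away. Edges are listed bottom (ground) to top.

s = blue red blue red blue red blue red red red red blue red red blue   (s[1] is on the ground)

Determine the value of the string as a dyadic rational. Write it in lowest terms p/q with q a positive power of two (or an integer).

10771/16384

Build v(s[:k]) for k = 1..15, string s = blue red blue red blue red blue red red red red blue red red blue.
v_1 [b]  L=[0]  R=[none]  = 1
v_2 [br]  L=[0]  R=[1]  = 1/2
v_3 [brb]  L=[0, 1/2]  R=[1]  = 3/4
v_4 [brbr]  L=[0, 1/2]  R=[3/4, 1]  = 5/8
v_5 [brbrb]  L=[0, 1/2, 5/8]  R=[3/4, 1]  = 11/16
v_6 [brbrbr]  L=[0, 1/2, 5/8]  R=[11/16, 3/4, 1]  = 21/32
v_7 [brbrbrb]  L=[0, 1/2, 5/8, 21/32]  R=[11/16, 3/4, 1]  = 43/64
v_8 [brbrbrbr]  L=[0, 1/2, 5/8, 21/32]  R=[43/64, 11/16, 3/4, 1]  = 85/128
v_9 [brbrbrbrr]  L=[0, 1/2, 5/8, 21/32]  R=[85/128, 43/64, 11/16, 3/4, 1]  = 169/256
v_10 [brbrbrbrrr]  L=[0, 1/2, 5/8, 21/32]  R=[169/256, 85/128, 43/64, 11/16, 3/4, 1]  = 337/512
v_11 [brbrbrbrrrr]  L=[0, 1/2, 5/8, 21/32]  R=[337/512, 169/256, 85/128, 43/64, 11/16, 3/4, 1]  = 673/1024
v_12 [brbrbrbrrrrb]  L=[0, 1/2, 5/8, 21/32, 673/1024]  R=[337/512, 169/256, 85/128, 43/64, 11/16, 3/4, 1]  = 1347/2048
v_13 [brbrbrbrrrrbr]  L=[0, 1/2, 5/8, 21/32, 673/1024]  R=[1347/2048, 337/512, 169/256, 85/128, 43/64, 11/16, 3/4, 1]  = 2693/4096
v_14 [brbrbrbrrrrbrr]  L=[0, 1/2, 5/8, 21/32, 673/1024]  R=[2693/4096, 1347/2048, 337/512, 169/256, 85/128, 43/64, 11/16, 3/4, 1]  = 5385/8192
v_15 [brbrbrbrrrrbrrb]  L=[0, 1/2, 5/8, 21/32, 673/1024, 5385/8192]  R=[2693/4096, 1347/2048, 337/512, 169/256, 85/128, 43/64, 11/16, 3/4, 1]  = 10771/16384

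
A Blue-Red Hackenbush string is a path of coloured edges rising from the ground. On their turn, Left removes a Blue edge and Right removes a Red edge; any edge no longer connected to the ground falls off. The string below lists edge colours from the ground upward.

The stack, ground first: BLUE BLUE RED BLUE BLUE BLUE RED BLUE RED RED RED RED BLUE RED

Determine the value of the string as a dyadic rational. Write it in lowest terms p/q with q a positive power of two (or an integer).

7813/4096

Prefix values for BLUE BLUE RED BLUE BLUE BLUE RED BLUE RED RED RED RED BLUE RED via {L|R} + simplicity:
step 1: add BLUE to get B; options L={ 0 } R={  } gives 1
step 2: add BLUE to get BB; options L={ 0, 1 } R={  } gives 2
step 3: add RED to get BBR; options L={ 0, 1 } R={ 2 } gives 3/2
step 4: add BLUE to get BBRB; options L={ 0, 1, 3/2 } R={ 2 } gives 7/4
step 5: add BLUE to get BBRBB; options L={ 0, 1, 3/2, 7/4 } R={ 2 } gives 15/8
step 6: add BLUE to get BBRBBB; options L={ 0, 1, 3/2, 7/4, 15/8 } R={ 2 } gives 31/16
step 7: add RED to get BBRBBBR; options L={ 0, 1, 3/2, 7/4, 15/8 } R={ 31/16, 2 } gives 61/32
step 8: add BLUE to get BBRBBBRB; options L={ 0, 1, 3/2, 7/4, 15/8, 61/32 } R={ 31/16, 2 } gives 123/64
step 9: add RED to get BBRBBBRBR; options L={ 0, 1, 3/2, 7/4, 15/8, 61/32 } R={ 123/64, 31/16, 2 } gives 245/128
step 10: add RED to get BBRBBBRBRR; options L={ 0, 1, 3/2, 7/4, 15/8, 61/32 } R={ 245/128, 123/64, 31/16, 2 } gives 489/256
step 11: add RED to get BBRBBBRBRRR; options L={ 0, 1, 3/2, 7/4, 15/8, 61/32 } R={ 489/256, 245/128, 123/64, 31/16, 2 } gives 977/512
step 12: add RED to get BBRBBBRBRRRR; options L={ 0, 1, 3/2, 7/4, 15/8, 61/32 } R={ 977/512, 489/256, 245/128, 123/64, 31/16, 2 } gives 1953/1024
step 13: add BLUE to get BBRBBBRBRRRRB; options L={ 0, 1, 3/2, 7/4, 15/8, 61/32, 1953/1024 } R={ 977/512, 489/256, 245/128, 123/64, 31/16, 2 } gives 3907/2048
step 14: add RED to get BBRBBBRBRRRRBR; options L={ 0, 1, 3/2, 7/4, 15/8, 61/32, 1953/1024 } R={ 3907/2048, 977/512, 489/256, 245/128, 123/64, 31/16, 2 } gives 7813/4096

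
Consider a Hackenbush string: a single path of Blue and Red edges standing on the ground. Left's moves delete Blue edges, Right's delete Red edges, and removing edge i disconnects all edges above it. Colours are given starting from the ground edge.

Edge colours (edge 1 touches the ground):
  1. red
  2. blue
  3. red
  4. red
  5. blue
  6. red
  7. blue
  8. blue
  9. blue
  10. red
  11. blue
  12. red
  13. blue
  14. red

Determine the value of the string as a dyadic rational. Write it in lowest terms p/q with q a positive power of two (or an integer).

-6699/8192

Prefix values for red blue red red blue red blue blue blue red blue red blue red via {L|R} + simplicity:
value_1 [r]  L=[]  R=[0]  so -1
value_2 [rb]  L=[-1]  R=[0]  so -1/2
value_3 [rbr]  L=[-1]  R=[-1/2, 0]  so -3/4
value_4 [rbrr]  L=[-1]  R=[-3/4, -1/2, 0]  so -7/8
value_5 [rbrrb]  L=[-1, -7/8]  R=[-3/4, -1/2, 0]  so -13/16
value_6 [rbrrbr]  L=[-1, -7/8]  R=[-13/16, -3/4, -1/2, 0]  so -27/32
value_7 [rbrrbrb]  L=[-1, -7/8, -27/32]  R=[-13/16, -3/4, -1/2, 0]  so -53/64
value_8 [rbrrbrbb]  L=[-1, -7/8, -27/32, -53/64]  R=[-13/16, -3/4, -1/2, 0]  so -105/128
value_9 [rbrrbrbbb]  L=[-1, -7/8, -27/32, -53/64, -105/128]  R=[-13/16, -3/4, -1/2, 0]  so -209/256
value_10 [rbrrbrbbbr]  L=[-1, -7/8, -27/32, -53/64, -105/128]  R=[-209/256, -13/16, -3/4, -1/2, 0]  so -419/512
value_11 [rbrrbrbbbrb]  L=[-1, -7/8, -27/32, -53/64, -105/128, -419/512]  R=[-209/256, -13/16, -3/4, -1/2, 0]  so -837/1024
value_12 [rbrrbrbbbrbr]  L=[-1, -7/8, -27/32, -53/64, -105/128, -419/512]  R=[-837/1024, -209/256, -13/16, -3/4, -1/2, 0]  so -1675/2048
value_13 [rbrrbrbbbrbrb]  L=[-1, -7/8, -27/32, -53/64, -105/128, -419/512, -1675/2048]  R=[-837/1024, -209/256, -13/16, -3/4, -1/2, 0]  so -3349/4096
value_14 [rbrrbrbbbrbrbr]  L=[-1, -7/8, -27/32, -53/64, -105/128, -419/512, -1675/2048]  R=[-3349/4096, -837/1024, -209/256, -13/16, -3/4, -1/2, 0]  so -6699/8192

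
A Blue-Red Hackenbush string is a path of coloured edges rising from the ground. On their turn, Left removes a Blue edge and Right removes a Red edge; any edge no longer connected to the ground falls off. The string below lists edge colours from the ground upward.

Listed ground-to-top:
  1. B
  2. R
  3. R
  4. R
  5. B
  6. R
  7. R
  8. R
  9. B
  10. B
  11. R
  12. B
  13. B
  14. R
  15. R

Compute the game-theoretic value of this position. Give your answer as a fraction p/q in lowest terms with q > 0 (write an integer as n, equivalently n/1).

Recurse on prefixes of the 15-edge string B R R R B R R R B B R B B R R:
val(B) = { 0 | — } -> 1
val(BR) = { 0 | 1 } -> 1/2
val(BRR) = { 0 | 1/2; 1 } -> 1/4
val(BRRR) = { 0 | 1/4; 1/2; 1 } -> 1/8
val(BRRRB) = { 0; 1/8 | 1/4; 1/2; 1 } -> 3/16
val(BRRRBR) = { 0; 1/8 | 3/16; 1/4; 1/2; 1 } -> 5/32
val(BRRRBRR) = { 0; 1/8 | 5/32; 3/16; 1/4; 1/2; 1 } -> 9/64
val(BRRRBRRR) = { 0; 1/8 | 9/64; 5/32; 3/16; 1/4; 1/2; 1 } -> 17/128
val(BRRRBRRRB) = { 0; 1/8; 17/128 | 9/64; 5/32; 3/16; 1/4; 1/2; 1 } -> 35/256
val(BRRRBRRRBB) = { 0; 1/8; 17/128; 35/256 | 9/64; 5/32; 3/16; 1/4; 1/2; 1 } -> 71/512
val(BRRRBRRRBBR) = { 0; 1/8; 17/128; 35/256 | 71/512; 9/64; 5/32; 3/16; 1/4; 1/2; 1 } -> 141/1024
val(BRRRBRRRBBRB) = { 0; 1/8; 17/128; 35/256; 141/1024 | 71/512; 9/64; 5/32; 3/16; 1/4; 1/2; 1 } -> 283/2048
val(BRRRBRRRBBRBB) = { 0; 1/8; 17/128; 35/256; 141/1024; 283/2048 | 71/512; 9/64; 5/32; 3/16; 1/4; 1/2; 1 } -> 567/4096
val(BRRRBRRRBBRBBR) = { 0; 1/8; 17/128; 35/256; 141/1024; 283/2048 | 567/4096; 71/512; 9/64; 5/32; 3/16; 1/4; 1/2; 1 } -> 1133/8192
val(BRRRBRRRBBRBBRR) = { 0; 1/8; 17/128; 35/256; 141/1024; 283/2048 | 1133/8192; 567/4096; 71/512; 9/64; 5/32; 3/16; 1/4; 1/2; 1 } -> 2265/16384

2265/16384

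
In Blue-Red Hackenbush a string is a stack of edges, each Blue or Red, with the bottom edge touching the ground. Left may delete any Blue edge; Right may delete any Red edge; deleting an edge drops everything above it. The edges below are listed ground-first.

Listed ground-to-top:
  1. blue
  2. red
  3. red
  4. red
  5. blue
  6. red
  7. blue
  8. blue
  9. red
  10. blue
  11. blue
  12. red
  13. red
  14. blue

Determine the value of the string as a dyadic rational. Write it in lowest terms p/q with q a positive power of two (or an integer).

1459/8192

Build G(s[:k]) for k = 1..14, string s = blue red red red blue red blue blue red blue blue red red blue.
1 of 14 · b · max L 0 · min R +∞ gives 1
2 of 14 · br · max L 0 · min R 1 gives 1/2
3 of 14 · brr · max L 0 · min R 1/2 gives 1/4
4 of 14 · brrr · max L 0 · min R 1/4 gives 1/8
5 of 14 · brrrb · max L 1/8 · min R 1/4 gives 3/16
6 of 14 · brrrbr · max L 1/8 · min R 3/16 gives 5/32
7 of 14 · brrrbrb · max L 5/32 · min R 3/16 gives 11/64
8 of 14 · brrrbrbb · max L 11/64 · min R 3/16 gives 23/128
9 of 14 · brrrbrbbr · max L 11/64 · min R 23/128 gives 45/256
10 of 14 · brrrbrbbrb · max L 45/256 · min R 23/128 gives 91/512
11 of 14 · brrrbrbbrbb · max L 91/512 · min R 23/128 gives 183/1024
12 of 14 · brrrbrbbrbbr · max L 91/512 · min R 183/1024 gives 365/2048
13 of 14 · brrrbrbbrbbrr · max L 91/512 · min R 365/2048 gives 729/4096
14 of 14 · brrrbrbbrbbrrb · max L 729/4096 · min R 365/2048 gives 1459/8192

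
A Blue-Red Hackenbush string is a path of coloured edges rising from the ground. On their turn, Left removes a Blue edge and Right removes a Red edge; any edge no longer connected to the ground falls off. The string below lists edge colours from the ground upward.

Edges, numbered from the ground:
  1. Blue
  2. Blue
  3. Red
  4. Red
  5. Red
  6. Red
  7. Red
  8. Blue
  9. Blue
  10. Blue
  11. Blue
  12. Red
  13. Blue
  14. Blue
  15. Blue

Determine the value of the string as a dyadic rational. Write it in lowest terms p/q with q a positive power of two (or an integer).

G(B) = { 0 |  } gives 1
G(BB) = { 0,1 |  } gives 2
G(BBR) = { 0,1 | 2 } gives 3/2
G(BBRR) = { 0,1 | 3/2,2 } gives 5/4
G(BBRRR) = { 0,1 | 5/4,3/2,2 } gives 9/8
G(BBRRRR) = { 0,1 | 9/8,5/4,3/2,2 } gives 17/16
G(BBRRRRR) = { 0,1 | 17/16,9/8,5/4,3/2,2 } gives 33/32
G(BBRRRRRB) = { 0,1,33/32 | 17/16,9/8,5/4,3/2,2 } gives 67/64
G(BBRRRRRBB) = { 0,1,33/32,67/64 | 17/16,9/8,5/4,3/2,2 } gives 135/128
G(BBRRRRRBBB) = { 0,1,33/32,67/64,135/128 | 17/16,9/8,5/4,3/2,2 } gives 271/256
G(BBRRRRRBBBB) = { 0,1,33/32,67/64,135/128,271/256 | 17/16,9/8,5/4,3/2,2 } gives 543/512
G(BBRRRRRBBBBR) = { 0,1,33/32,67/64,135/128,271/256 | 543/512,17/16,9/8,5/4,3/2,2 } gives 1085/1024
G(BBRRRRRBBBBRB) = { 0,1,33/32,67/64,135/128,271/256,1085/1024 | 543/512,17/16,9/8,5/4,3/2,2 } gives 2171/2048
G(BBRRRRRBBBBRBB) = { 0,1,33/32,67/64,135/128,271/256,1085/1024,2171/2048 | 543/512,17/16,9/8,5/4,3/2,2 } gives 4343/4096
G(BBRRRRRBBBBRBBB) = { 0,1,33/32,67/64,135/128,271/256,1085/1024,2171/2048,4343/4096 | 543/512,17/16,9/8,5/4,3/2,2 } gives 8687/8192

8687/8192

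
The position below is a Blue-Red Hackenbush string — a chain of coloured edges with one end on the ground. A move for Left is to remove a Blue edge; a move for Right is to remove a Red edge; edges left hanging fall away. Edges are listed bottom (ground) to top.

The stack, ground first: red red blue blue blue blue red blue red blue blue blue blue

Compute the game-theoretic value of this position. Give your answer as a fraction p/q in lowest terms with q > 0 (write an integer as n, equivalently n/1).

-2209/2048

step 1: add red to get r; options L={ · } R={ 0 } gives -1
step 2: add red to get rr; options L={ · } R={ -1, 0 } gives -2
step 3: add blue to get rrb; options L={ -2 } R={ -1, 0 } gives -3/2
step 4: add blue to get rrbb; options L={ -2, -3/2 } R={ -1, 0 } gives -5/4
step 5: add blue to get rrbbb; options L={ -2, -3/2, -5/4 } R={ -1, 0 } gives -9/8
step 6: add blue to get rrbbbb; options L={ -2, -3/2, -5/4, -9/8 } R={ -1, 0 } gives -17/16
step 7: add red to get rrbbbbr; options L={ -2, -3/2, -5/4, -9/8 } R={ -17/16, -1, 0 } gives -35/32
step 8: add blue to get rrbbbbrb; options L={ -2, -3/2, -5/4, -9/8, -35/32 } R={ -17/16, -1, 0 } gives -69/64
step 9: add red to get rrbbbbrbr; options L={ -2, -3/2, -5/4, -9/8, -35/32 } R={ -69/64, -17/16, -1, 0 } gives -139/128
step 10: add blue to get rrbbbbrbrb; options L={ -2, -3/2, -5/4, -9/8, -35/32, -139/128 } R={ -69/64, -17/16, -1, 0 } gives -277/256
step 11: add blue to get rrbbbbrbrbb; options L={ -2, -3/2, -5/4, -9/8, -35/32, -139/128, -277/256 } R={ -69/64, -17/16, -1, 0 } gives -553/512
step 12: add blue to get rrbbbbrbrbbb; options L={ -2, -3/2, -5/4, -9/8, -35/32, -139/128, -277/256, -553/512 } R={ -69/64, -17/16, -1, 0 } gives -1105/1024
step 13: add blue to get rrbbbbrbrbbbb; options L={ -2, -3/2, -5/4, -9/8, -35/32, -139/128, -277/256, -553/512, -1105/1024 } R={ -69/64, -17/16, -1, 0 } gives -2209/2048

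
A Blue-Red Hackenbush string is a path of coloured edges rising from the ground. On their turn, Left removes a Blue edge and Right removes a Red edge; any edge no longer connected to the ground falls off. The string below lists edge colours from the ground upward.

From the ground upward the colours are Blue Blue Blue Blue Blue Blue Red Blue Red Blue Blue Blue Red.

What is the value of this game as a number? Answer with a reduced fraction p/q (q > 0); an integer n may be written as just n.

733/128

Prefix values for Blue Blue Blue Blue Blue Blue Red Blue Red Blue Blue Blue Red via {L|R} + simplicity:
B: Left { 0 }, Right { none } → simplest 1
BB: Left { 0; 1 }, Right { none } → simplest 2
BBB: Left { 0; 1; 2 }, Right { none } → simplest 3
BBBB: Left { 0; 1; 2; 3 }, Right { none } → simplest 4
BBBBB: Left { 0; 1; 2; 3; 4 }, Right { none } → simplest 5
BBBBBB: Left { 0; 1; 2; 3; 4; 5 }, Right { none } → simplest 6
BBBBBBR: Left { 0; 1; 2; 3; 4; 5 }, Right { 6 } → simplest 11/2
BBBBBBRB: Left { 0; 1; 2; 3; 4; 5; 11/2 }, Right { 6 } → simplest 23/4
BBBBBBRBR: Left { 0; 1; 2; 3; 4; 5; 11/2 }, Right { 23/4; 6 } → simplest 45/8
BBBBBBRBRB: Left { 0; 1; 2; 3; 4; 5; 11/2; 45/8 }, Right { 23/4; 6 } → simplest 91/16
BBBBBBRBRBB: Left { 0; 1; 2; 3; 4; 5; 11/2; 45/8; 91/16 }, Right { 23/4; 6 } → simplest 183/32
BBBBBBRBRBBB: Left { 0; 1; 2; 3; 4; 5; 11/2; 45/8; 91/16; 183/32 }, Right { 23/4; 6 } → simplest 367/64
BBBBBBRBRBBBR: Left { 0; 1; 2; 3; 4; 5; 11/2; 45/8; 91/16; 183/32 }, Right { 367/64; 23/4; 6 } → simplest 733/128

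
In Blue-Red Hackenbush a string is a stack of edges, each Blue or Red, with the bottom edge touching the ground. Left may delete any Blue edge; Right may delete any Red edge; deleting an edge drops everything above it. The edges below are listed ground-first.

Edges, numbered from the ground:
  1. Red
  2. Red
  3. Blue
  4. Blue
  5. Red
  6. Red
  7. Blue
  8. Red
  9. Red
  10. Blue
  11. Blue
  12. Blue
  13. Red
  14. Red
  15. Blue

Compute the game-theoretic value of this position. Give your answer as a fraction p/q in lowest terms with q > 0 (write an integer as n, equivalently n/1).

1 of 15 · R · max L −∞ · min R 0 gives -1
2 of 15 · RR · max L −∞ · min R -1 gives -2
3 of 15 · RRB · max L -2 · min R -1 gives -3/2
4 of 15 · RRBB · max L -3/2 · min R -1 gives -5/4
5 of 15 · RRBBR · max L -3/2 · min R -5/4 gives -11/8
6 of 15 · RRBBRR · max L -3/2 · min R -11/8 gives -23/16
7 of 15 · RRBBRRB · max L -23/16 · min R -11/8 gives -45/32
8 of 15 · RRBBRRBR · max L -23/16 · min R -45/32 gives -91/64
9 of 15 · RRBBRRBRR · max L -23/16 · min R -91/64 gives -183/128
10 of 15 · RRBBRRBRRB · max L -183/128 · min R -91/64 gives -365/256
11 of 15 · RRBBRRBRRBB · max L -365/256 · min R -91/64 gives -729/512
12 of 15 · RRBBRRBRRBBB · max L -729/512 · min R -91/64 gives -1457/1024
13 of 15 · RRBBRRBRRBBBR · max L -729/512 · min R -1457/1024 gives -2915/2048
14 of 15 · RRBBRRBRRBBBRR · max L -729/512 · min R -2915/2048 gives -5831/4096
15 of 15 · RRBBRRBRRBBBRRB · max L -5831/4096 · min R -2915/2048 gives -11661/8192

-11661/8192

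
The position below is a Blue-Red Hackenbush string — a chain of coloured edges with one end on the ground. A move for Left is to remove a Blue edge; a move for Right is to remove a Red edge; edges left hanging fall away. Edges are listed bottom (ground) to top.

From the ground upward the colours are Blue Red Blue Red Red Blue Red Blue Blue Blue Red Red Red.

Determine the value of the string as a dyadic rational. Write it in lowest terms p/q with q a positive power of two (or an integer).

Build val(s[:k]) for k = 1..13, string s = Blue Red Blue Red Red Blue Red Blue Blue Blue Red Red Red.
val(B) = { 0 | ∅ } — 1
val(BR) = { 0 | 1 } — 1/2
val(BRB) = { 0; 1/2 | 1 } — 3/4
val(BRBR) = { 0; 1/2 | 3/4; 1 } — 5/8
val(BRBRR) = { 0; 1/2 | 5/8; 3/4; 1 } — 9/16
val(BRBRRB) = { 0; 1/2; 9/16 | 5/8; 3/4; 1 } — 19/32
val(BRBRRBR) = { 0; 1/2; 9/16 | 19/32; 5/8; 3/4; 1 } — 37/64
val(BRBRRBRB) = { 0; 1/2; 9/16; 37/64 | 19/32; 5/8; 3/4; 1 } — 75/128
val(BRBRRBRBB) = { 0; 1/2; 9/16; 37/64; 75/128 | 19/32; 5/8; 3/4; 1 } — 151/256
val(BRBRRBRBBB) = { 0; 1/2; 9/16; 37/64; 75/128; 151/256 | 19/32; 5/8; 3/4; 1 } — 303/512
val(BRBRRBRBBBR) = { 0; 1/2; 9/16; 37/64; 75/128; 151/256 | 303/512; 19/32; 5/8; 3/4; 1 } — 605/1024
val(BRBRRBRBBBRR) = { 0; 1/2; 9/16; 37/64; 75/128; 151/256 | 605/1024; 303/512; 19/32; 5/8; 3/4; 1 } — 1209/2048
val(BRBRRBRBBBRRR) = { 0; 1/2; 9/16; 37/64; 75/128; 151/256 | 1209/2048; 605/1024; 303/512; 19/32; 5/8; 3/4; 1 } — 2417/4096

2417/4096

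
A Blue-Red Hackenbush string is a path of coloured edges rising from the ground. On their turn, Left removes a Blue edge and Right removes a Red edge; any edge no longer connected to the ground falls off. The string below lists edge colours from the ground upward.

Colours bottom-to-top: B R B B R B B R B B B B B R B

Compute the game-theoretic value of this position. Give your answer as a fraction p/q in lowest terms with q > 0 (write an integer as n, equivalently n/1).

14075/16384

edge 1 of 15 (B): { 0 | (no moves) } => 1
edge 2 of 15 (R): { 0 | 1 } => 1/2
edge 3 of 15 (B): { 0,1/2 | 1 } => 3/4
edge 4 of 15 (B): { 0,1/2,3/4 | 1 } => 7/8
edge 5 of 15 (R): { 0,1/2,3/4 | 7/8,1 } => 13/16
edge 6 of 15 (B): { 0,1/2,3/4,13/16 | 7/8,1 } => 27/32
edge 7 of 15 (B): { 0,1/2,3/4,13/16,27/32 | 7/8,1 } => 55/64
edge 8 of 15 (R): { 0,1/2,3/4,13/16,27/32 | 55/64,7/8,1 } => 109/128
edge 9 of 15 (B): { 0,1/2,3/4,13/16,27/32,109/128 | 55/64,7/8,1 } => 219/256
edge 10 of 15 (B): { 0,1/2,3/4,13/16,27/32,109/128,219/256 | 55/64,7/8,1 } => 439/512
edge 11 of 15 (B): { 0,1/2,3/4,13/16,27/32,109/128,219/256,439/512 | 55/64,7/8,1 } => 879/1024
edge 12 of 15 (B): { 0,1/2,3/4,13/16,27/32,109/128,219/256,439/512,879/1024 | 55/64,7/8,1 } => 1759/2048
edge 13 of 15 (B): { 0,1/2,3/4,13/16,27/32,109/128,219/256,439/512,879/1024,1759/2048 | 55/64,7/8,1 } => 3519/4096
edge 14 of 15 (R): { 0,1/2,3/4,13/16,27/32,109/128,219/256,439/512,879/1024,1759/2048 | 3519/4096,55/64,7/8,1 } => 7037/8192
edge 15 of 15 (B): { 0,1/2,3/4,13/16,27/32,109/128,219/256,439/512,879/1024,1759/2048,7037/8192 | 3519/4096,55/64,7/8,1 } => 14075/16384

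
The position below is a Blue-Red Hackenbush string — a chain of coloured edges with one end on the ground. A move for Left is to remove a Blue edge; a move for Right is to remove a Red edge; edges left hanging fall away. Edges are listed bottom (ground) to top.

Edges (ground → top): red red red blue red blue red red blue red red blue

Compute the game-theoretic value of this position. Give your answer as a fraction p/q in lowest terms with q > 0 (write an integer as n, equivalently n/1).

-1389/512

Prefix values for red red red blue red blue red red blue red red blue via {L|R} + simplicity:
val_1 [r]  L=[none]  R=[0]  → -1
val_2 [rr]  L=[none]  R=[-1; 0]  → -2
val_3 [rrr]  L=[none]  R=[-2; -1; 0]  → -3
val_4 [rrrb]  L=[-3]  R=[-2; -1; 0]  → -5/2
val_5 [rrrbr]  L=[-3]  R=[-5/2; -2; -1; 0]  → -11/4
val_6 [rrrbrb]  L=[-3; -11/4]  R=[-5/2; -2; -1; 0]  → -21/8
val_7 [rrrbrbr]  L=[-3; -11/4]  R=[-21/8; -5/2; -2; -1; 0]  → -43/16
val_8 [rrrbrbrr]  L=[-3; -11/4]  R=[-43/16; -21/8; -5/2; -2; -1; 0]  → -87/32
val_9 [rrrbrbrrb]  L=[-3; -11/4; -87/32]  R=[-43/16; -21/8; -5/2; -2; -1; 0]  → -173/64
val_10 [rrrbrbrrbr]  L=[-3; -11/4; -87/32]  R=[-173/64; -43/16; -21/8; -5/2; -2; -1; 0]  → -347/128
val_11 [rrrbrbrrbrr]  L=[-3; -11/4; -87/32]  R=[-347/128; -173/64; -43/16; -21/8; -5/2; -2; -1; 0]  → -695/256
val_12 [rrrbrbrrbrrb]  L=[-3; -11/4; -87/32; -695/256]  R=[-347/128; -173/64; -43/16; -21/8; -5/2; -2; -1; 0]  → -1389/512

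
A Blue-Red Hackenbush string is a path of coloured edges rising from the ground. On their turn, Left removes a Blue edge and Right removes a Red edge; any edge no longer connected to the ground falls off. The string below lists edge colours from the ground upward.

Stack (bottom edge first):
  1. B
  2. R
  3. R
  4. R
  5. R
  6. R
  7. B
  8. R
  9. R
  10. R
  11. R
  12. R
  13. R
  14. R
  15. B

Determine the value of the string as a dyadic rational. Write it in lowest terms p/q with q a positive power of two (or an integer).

515/16384

Prefix values for B R R R R R B R R R R R R R B via {L|R} + simplicity:
edge 1 of 15 (B): { 0 | none } so 1
edge 2 of 15 (R): { 0 | 1 } so 1/2
edge 3 of 15 (R): { 0 | 1/2, 1 } so 1/4
edge 4 of 15 (R): { 0 | 1/4, 1/2, 1 } so 1/8
edge 5 of 15 (R): { 0 | 1/8, 1/4, 1/2, 1 } so 1/16
edge 6 of 15 (R): { 0 | 1/16, 1/8, 1/4, 1/2, 1 } so 1/32
edge 7 of 15 (B): { 0, 1/32 | 1/16, 1/8, 1/4, 1/2, 1 } so 3/64
edge 8 of 15 (R): { 0, 1/32 | 3/64, 1/16, 1/8, 1/4, 1/2, 1 } so 5/128
edge 9 of 15 (R): { 0, 1/32 | 5/128, 3/64, 1/16, 1/8, 1/4, 1/2, 1 } so 9/256
edge 10 of 15 (R): { 0, 1/32 | 9/256, 5/128, 3/64, 1/16, 1/8, 1/4, 1/2, 1 } so 17/512
edge 11 of 15 (R): { 0, 1/32 | 17/512, 9/256, 5/128, 3/64, 1/16, 1/8, 1/4, 1/2, 1 } so 33/1024
edge 12 of 15 (R): { 0, 1/32 | 33/1024, 17/512, 9/256, 5/128, 3/64, 1/16, 1/8, 1/4, 1/2, 1 } so 65/2048
edge 13 of 15 (R): { 0, 1/32 | 65/2048, 33/1024, 17/512, 9/256, 5/128, 3/64, 1/16, 1/8, 1/4, 1/2, 1 } so 129/4096
edge 14 of 15 (R): { 0, 1/32 | 129/4096, 65/2048, 33/1024, 17/512, 9/256, 5/128, 3/64, 1/16, 1/8, 1/4, 1/2, 1 } so 257/8192
edge 15 of 15 (B): { 0, 1/32, 257/8192 | 129/4096, 65/2048, 33/1024, 17/512, 9/256, 5/128, 3/64, 1/16, 1/8, 1/4, 1/2, 1 } so 515/16384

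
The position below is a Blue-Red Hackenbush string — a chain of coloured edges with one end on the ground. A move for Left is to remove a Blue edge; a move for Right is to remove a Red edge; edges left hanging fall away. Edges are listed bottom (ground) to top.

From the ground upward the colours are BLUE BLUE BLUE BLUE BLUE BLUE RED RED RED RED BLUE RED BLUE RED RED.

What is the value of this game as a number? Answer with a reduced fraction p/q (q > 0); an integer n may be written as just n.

edge 1 of 15 (BLUE): { 0 | · } gives 1
edge 2 of 15 (BLUE): { 0, 1 | · } gives 2
edge 3 of 15 (BLUE): { 0, 1, 2 | · } gives 3
edge 4 of 15 (BLUE): { 0, 1, 2, 3 | · } gives 4
edge 5 of 15 (BLUE): { 0, 1, 2, 3, 4 | · } gives 5
edge 6 of 15 (BLUE): { 0, 1, 2, 3, 4, 5 | · } gives 6
edge 7 of 15 (RED): { 0, 1, 2, 3, 4, 5 | 6 } gives 11/2
edge 8 of 15 (RED): { 0, 1, 2, 3, 4, 5 | 11/2, 6 } gives 21/4
edge 9 of 15 (RED): { 0, 1, 2, 3, 4, 5 | 21/4, 11/2, 6 } gives 41/8
edge 10 of 15 (RED): { 0, 1, 2, 3, 4, 5 | 41/8, 21/4, 11/2, 6 } gives 81/16
edge 11 of 15 (BLUE): { 0, 1, 2, 3, 4, 5, 81/16 | 41/8, 21/4, 11/2, 6 } gives 163/32
edge 12 of 15 (RED): { 0, 1, 2, 3, 4, 5, 81/16 | 163/32, 41/8, 21/4, 11/2, 6 } gives 325/64
edge 13 of 15 (BLUE): { 0, 1, 2, 3, 4, 5, 81/16, 325/64 | 163/32, 41/8, 21/4, 11/2, 6 } gives 651/128
edge 14 of 15 (RED): { 0, 1, 2, 3, 4, 5, 81/16, 325/64 | 651/128, 163/32, 41/8, 21/4, 11/2, 6 } gives 1301/256
edge 15 of 15 (RED): { 0, 1, 2, 3, 4, 5, 81/16, 325/64 | 1301/256, 651/128, 163/32, 41/8, 21/4, 11/2, 6 } gives 2601/512

2601/512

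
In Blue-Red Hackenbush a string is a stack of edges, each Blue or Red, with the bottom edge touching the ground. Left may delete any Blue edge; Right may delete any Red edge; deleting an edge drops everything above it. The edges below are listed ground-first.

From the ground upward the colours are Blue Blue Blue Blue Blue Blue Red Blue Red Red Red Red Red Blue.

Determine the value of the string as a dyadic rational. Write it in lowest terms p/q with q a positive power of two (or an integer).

step 1: add Blue to get B; options L={ 0 } R={ ∅ } so 1
step 2: add Blue to get BB; options L={ 0, 1 } R={ ∅ } so 2
step 3: add Blue to get BBB; options L={ 0, 1, 2 } R={ ∅ } so 3
step 4: add Blue to get BBBB; options L={ 0, 1, 2, 3 } R={ ∅ } so 4
step 5: add Blue to get BBBBB; options L={ 0, 1, 2, 3, 4 } R={ ∅ } so 5
step 6: add Blue to get BBBBBB; options L={ 0, 1, 2, 3, 4, 5 } R={ ∅ } so 6
step 7: add Red to get BBBBBBR; options L={ 0, 1, 2, 3, 4, 5 } R={ 6 } so 11/2
step 8: add Blue to get BBBBBBRB; options L={ 0, 1, 2, 3, 4, 5, 11/2 } R={ 6 } so 23/4
step 9: add Red to get BBBBBBRBR; options L={ 0, 1, 2, 3, 4, 5, 11/2 } R={ 23/4, 6 } so 45/8
step 10: add Red to get BBBBBBRBRR; options L={ 0, 1, 2, 3, 4, 5, 11/2 } R={ 45/8, 23/4, 6 } so 89/16
step 11: add Red to get BBBBBBRBRRR; options L={ 0, 1, 2, 3, 4, 5, 11/2 } R={ 89/16, 45/8, 23/4, 6 } so 177/32
step 12: add Red to get BBBBBBRBRRRR; options L={ 0, 1, 2, 3, 4, 5, 11/2 } R={ 177/32, 89/16, 45/8, 23/4, 6 } so 353/64
step 13: add Red to get BBBBBBRBRRRRR; options L={ 0, 1, 2, 3, 4, 5, 11/2 } R={ 353/64, 177/32, 89/16, 45/8, 23/4, 6 } so 705/128
step 14: add Blue to get BBBBBBRBRRRRRB; options L={ 0, 1, 2, 3, 4, 5, 11/2, 705/128 } R={ 353/64, 177/32, 89/16, 45/8, 23/4, 6 } so 1411/256

1411/256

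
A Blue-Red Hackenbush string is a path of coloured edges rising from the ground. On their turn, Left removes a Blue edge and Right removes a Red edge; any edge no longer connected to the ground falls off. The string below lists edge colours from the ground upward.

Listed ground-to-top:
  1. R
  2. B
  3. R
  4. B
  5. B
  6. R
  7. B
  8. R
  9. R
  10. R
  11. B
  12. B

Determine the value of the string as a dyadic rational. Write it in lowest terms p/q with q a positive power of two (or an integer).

value_1 [R]  L=[·]  R=[0]  -> -1
value_2 [RB]  L=[-1]  R=[0]  -> -1/2
value_3 [RBR]  L=[-1]  R=[-1/2, 0]  -> -3/4
value_4 [RBRB]  L=[-1, -3/4]  R=[-1/2, 0]  -> -5/8
value_5 [RBRBB]  L=[-1, -3/4, -5/8]  R=[-1/2, 0]  -> -9/16
value_6 [RBRBBR]  L=[-1, -3/4, -5/8]  R=[-9/16, -1/2, 0]  -> -19/32
value_7 [RBRBBRB]  L=[-1, -3/4, -5/8, -19/32]  R=[-9/16, -1/2, 0]  -> -37/64
value_8 [RBRBBRBR]  L=[-1, -3/4, -5/8, -19/32]  R=[-37/64, -9/16, -1/2, 0]  -> -75/128
value_9 [RBRBBRBRR]  L=[-1, -3/4, -5/8, -19/32]  R=[-75/128, -37/64, -9/16, -1/2, 0]  -> -151/256
value_10 [RBRBBRBRRR]  L=[-1, -3/4, -5/8, -19/32]  R=[-151/256, -75/128, -37/64, -9/16, -1/2, 0]  -> -303/512
value_11 [RBRBBRBRRRB]  L=[-1, -3/4, -5/8, -19/32, -303/512]  R=[-151/256, -75/128, -37/64, -9/16, -1/2, 0]  -> -605/1024
value_12 [RBRBBRBRRRBB]  L=[-1, -3/4, -5/8, -19/32, -303/512, -605/1024]  R=[-151/256, -75/128, -37/64, -9/16, -1/2, 0]  -> -1209/2048

-1209/2048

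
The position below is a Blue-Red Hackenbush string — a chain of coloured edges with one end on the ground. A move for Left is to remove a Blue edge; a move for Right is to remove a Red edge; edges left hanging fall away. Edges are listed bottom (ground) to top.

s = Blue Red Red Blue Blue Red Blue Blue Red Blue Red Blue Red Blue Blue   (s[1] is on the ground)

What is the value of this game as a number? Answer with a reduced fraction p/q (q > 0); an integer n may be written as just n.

edge 1 of 15 (Blue): { 0 | none } -> 1
edge 2 of 15 (Red): { 0 | 1 } -> 1/2
edge 3 of 15 (Red): { 0 | 1/2 1 } -> 1/4
edge 4 of 15 (Blue): { 0 1/4 | 1/2 1 } -> 3/8
edge 5 of 15 (Blue): { 0 1/4 3/8 | 1/2 1 } -> 7/16
edge 6 of 15 (Red): { 0 1/4 3/8 | 7/16 1/2 1 } -> 13/32
edge 7 of 15 (Blue): { 0 1/4 3/8 13/32 | 7/16 1/2 1 } -> 27/64
edge 8 of 15 (Blue): { 0 1/4 3/8 13/32 27/64 | 7/16 1/2 1 } -> 55/128
edge 9 of 15 (Red): { 0 1/4 3/8 13/32 27/64 | 55/128 7/16 1/2 1 } -> 109/256
edge 10 of 15 (Blue): { 0 1/4 3/8 13/32 27/64 109/256 | 55/128 7/16 1/2 1 } -> 219/512
edge 11 of 15 (Red): { 0 1/4 3/8 13/32 27/64 109/256 | 219/512 55/128 7/16 1/2 1 } -> 437/1024
edge 12 of 15 (Blue): { 0 1/4 3/8 13/32 27/64 109/256 437/1024 | 219/512 55/128 7/16 1/2 1 } -> 875/2048
edge 13 of 15 (Red): { 0 1/4 3/8 13/32 27/64 109/256 437/1024 | 875/2048 219/512 55/128 7/16 1/2 1 } -> 1749/4096
edge 14 of 15 (Blue): { 0 1/4 3/8 13/32 27/64 109/256 437/1024 1749/4096 | 875/2048 219/512 55/128 7/16 1/2 1 } -> 3499/8192
edge 15 of 15 (Blue): { 0 1/4 3/8 13/32 27/64 109/256 437/1024 1749/4096 3499/8192 | 875/2048 219/512 55/128 7/16 1/2 1 } -> 6999/16384

6999/16384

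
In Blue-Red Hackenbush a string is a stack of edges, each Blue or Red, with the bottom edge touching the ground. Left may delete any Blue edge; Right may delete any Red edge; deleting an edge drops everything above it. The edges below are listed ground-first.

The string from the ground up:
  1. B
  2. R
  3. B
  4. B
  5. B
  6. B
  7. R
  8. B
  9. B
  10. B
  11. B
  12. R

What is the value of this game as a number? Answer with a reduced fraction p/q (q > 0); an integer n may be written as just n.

1981/2048

g_1 [B]  L=[0]  R=[·]  ⇒ 1
g_2 [BR]  L=[0]  R=[1]  ⇒ 1/2
g_3 [BRB]  L=[0, 1/2]  R=[1]  ⇒ 3/4
g_4 [BRBB]  L=[0, 1/2, 3/4]  R=[1]  ⇒ 7/8
g_5 [BRBBB]  L=[0, 1/2, 3/4, 7/8]  R=[1]  ⇒ 15/16
g_6 [BRBBBB]  L=[0, 1/2, 3/4, 7/8, 15/16]  R=[1]  ⇒ 31/32
g_7 [BRBBBBR]  L=[0, 1/2, 3/4, 7/8, 15/16]  R=[31/32, 1]  ⇒ 61/64
g_8 [BRBBBBRB]  L=[0, 1/2, 3/4, 7/8, 15/16, 61/64]  R=[31/32, 1]  ⇒ 123/128
g_9 [BRBBBBRBB]  L=[0, 1/2, 3/4, 7/8, 15/16, 61/64, 123/128]  R=[31/32, 1]  ⇒ 247/256
g_10 [BRBBBBRBBB]  L=[0, 1/2, 3/4, 7/8, 15/16, 61/64, 123/128, 247/256]  R=[31/32, 1]  ⇒ 495/512
g_11 [BRBBBBRBBBB]  L=[0, 1/2, 3/4, 7/8, 15/16, 61/64, 123/128, 247/256, 495/512]  R=[31/32, 1]  ⇒ 991/1024
g_12 [BRBBBBRBBBBR]  L=[0, 1/2, 3/4, 7/8, 15/16, 61/64, 123/128, 247/256, 495/512]  R=[991/1024, 31/32, 1]  ⇒ 1981/2048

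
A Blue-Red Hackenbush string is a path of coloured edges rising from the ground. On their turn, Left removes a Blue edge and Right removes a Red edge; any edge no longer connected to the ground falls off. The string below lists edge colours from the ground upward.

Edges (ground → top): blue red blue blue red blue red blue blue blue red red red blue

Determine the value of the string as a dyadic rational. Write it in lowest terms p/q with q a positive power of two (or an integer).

Prefix values for blue red blue blue red blue red blue blue blue red red red blue via {L|R} + simplicity:
1 of 14 · b · max L 0 · min R +∞ — 1
2 of 14 · br · max L 0 · min R 1 — 1/2
3 of 14 · brb · max L 1/2 · min R 1 — 3/4
4 of 14 · brbb · max L 3/4 · min R 1 — 7/8
5 of 14 · brbbr · max L 3/4 · min R 7/8 — 13/16
6 of 14 · brbbrb · max L 13/16 · min R 7/8 — 27/32
7 of 14 · brbbrbr · max L 13/16 · min R 27/32 — 53/64
8 of 14 · brbbrbrb · max L 53/64 · min R 27/32 — 107/128
9 of 14 · brbbrbrbb · max L 107/128 · min R 27/32 — 215/256
10 of 14 · brbbrbrbbb · max L 215/256 · min R 27/32 — 431/512
11 of 14 · brbbrbrbbbr · max L 215/256 · min R 431/512 — 861/1024
12 of 14 · brbbrbrbbbrr · max L 215/256 · min R 861/1024 — 1721/2048
13 of 14 · brbbrbrbbbrrr · max L 215/256 · min R 1721/2048 — 3441/4096
14 of 14 · brbbrbrbbbrrrb · max L 3441/4096 · min R 1721/2048 — 6883/8192

6883/8192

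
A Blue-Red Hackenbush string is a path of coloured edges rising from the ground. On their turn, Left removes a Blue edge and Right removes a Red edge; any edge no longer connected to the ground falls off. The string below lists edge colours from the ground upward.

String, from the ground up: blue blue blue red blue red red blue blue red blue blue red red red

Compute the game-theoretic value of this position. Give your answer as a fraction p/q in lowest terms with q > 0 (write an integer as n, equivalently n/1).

val_1 [b]  L=[0]  R=[·]  gives 1
val_2 [bb]  L=[0, 1]  R=[·]  gives 2
val_3 [bbb]  L=[0, 1, 2]  R=[·]  gives 3
val_4 [bbbr]  L=[0, 1, 2]  R=[3]  gives 5/2
val_5 [bbbrb]  L=[0, 1, 2, 5/2]  R=[3]  gives 11/4
val_6 [bbbrbr]  L=[0, 1, 2, 5/2]  R=[11/4, 3]  gives 21/8
val_7 [bbbrbrr]  L=[0, 1, 2, 5/2]  R=[21/8, 11/4, 3]  gives 41/16
val_8 [bbbrbrrb]  L=[0, 1, 2, 5/2, 41/16]  R=[21/8, 11/4, 3]  gives 83/32
val_9 [bbbrbrrbb]  L=[0, 1, 2, 5/2, 41/16, 83/32]  R=[21/8, 11/4, 3]  gives 167/64
val_10 [bbbrbrrbbr]  L=[0, 1, 2, 5/2, 41/16, 83/32]  R=[167/64, 21/8, 11/4, 3]  gives 333/128
val_11 [bbbrbrrbbrb]  L=[0, 1, 2, 5/2, 41/16, 83/32, 333/128]  R=[167/64, 21/8, 11/4, 3]  gives 667/256
val_12 [bbbrbrrbbrbb]  L=[0, 1, 2, 5/2, 41/16, 83/32, 333/128, 667/256]  R=[167/64, 21/8, 11/4, 3]  gives 1335/512
val_13 [bbbrbrrbbrbbr]  L=[0, 1, 2, 5/2, 41/16, 83/32, 333/128, 667/256]  R=[1335/512, 167/64, 21/8, 11/4, 3]  gives 2669/1024
val_14 [bbbrbrrbbrbbrr]  L=[0, 1, 2, 5/2, 41/16, 83/32, 333/128, 667/256]  R=[2669/1024, 1335/512, 167/64, 21/8, 11/4, 3]  gives 5337/2048
val_15 [bbbrbrrbbrbbrrr]  L=[0, 1, 2, 5/2, 41/16, 83/32, 333/128, 667/256]  R=[5337/2048, 2669/1024, 1335/512, 167/64, 21/8, 11/4, 3]  gives 10673/4096

10673/4096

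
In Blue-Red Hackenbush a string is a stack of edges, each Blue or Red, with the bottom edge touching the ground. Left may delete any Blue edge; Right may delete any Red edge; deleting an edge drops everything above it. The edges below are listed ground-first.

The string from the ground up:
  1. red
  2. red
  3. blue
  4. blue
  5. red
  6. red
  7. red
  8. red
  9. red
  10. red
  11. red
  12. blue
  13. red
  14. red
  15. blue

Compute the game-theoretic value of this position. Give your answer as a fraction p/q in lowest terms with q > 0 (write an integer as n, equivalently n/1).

-12269/8192

Build g(s[:k]) for k = 1..15, string s = red red blue blue red red red red red red red blue red red blue.
step 1: add red to get r; options L={ ∅ } R={ 0 } ⇒ -1
step 2: add red to get rr; options L={ ∅ } R={ -1,0 } ⇒ -2
step 3: add blue to get rrb; options L={ -2 } R={ -1,0 } ⇒ -3/2
step 4: add blue to get rrbb; options L={ -2,-3/2 } R={ -1,0 } ⇒ -5/4
step 5: add red to get rrbbr; options L={ -2,-3/2 } R={ -5/4,-1,0 } ⇒ -11/8
step 6: add red to get rrbbrr; options L={ -2,-3/2 } R={ -11/8,-5/4,-1,0 } ⇒ -23/16
step 7: add red to get rrbbrrr; options L={ -2,-3/2 } R={ -23/16,-11/8,-5/4,-1,0 } ⇒ -47/32
step 8: add red to get rrbbrrrr; options L={ -2,-3/2 } R={ -47/32,-23/16,-11/8,-5/4,-1,0 } ⇒ -95/64
step 9: add red to get rrbbrrrrr; options L={ -2,-3/2 } R={ -95/64,-47/32,-23/16,-11/8,-5/4,-1,0 } ⇒ -191/128
step 10: add red to get rrbbrrrrrr; options L={ -2,-3/2 } R={ -191/128,-95/64,-47/32,-23/16,-11/8,-5/4,-1,0 } ⇒ -383/256
step 11: add red to get rrbbrrrrrrr; options L={ -2,-3/2 } R={ -383/256,-191/128,-95/64,-47/32,-23/16,-11/8,-5/4,-1,0 } ⇒ -767/512
step 12: add blue to get rrbbrrrrrrrb; options L={ -2,-3/2,-767/512 } R={ -383/256,-191/128,-95/64,-47/32,-23/16,-11/8,-5/4,-1,0 } ⇒ -1533/1024
step 13: add red to get rrbbrrrrrrrbr; options L={ -2,-3/2,-767/512 } R={ -1533/1024,-383/256,-191/128,-95/64,-47/32,-23/16,-11/8,-5/4,-1,0 } ⇒ -3067/2048
step 14: add red to get rrbbrrrrrrrbrr; options L={ -2,-3/2,-767/512 } R={ -3067/2048,-1533/1024,-383/256,-191/128,-95/64,-47/32,-23/16,-11/8,-5/4,-1,0 } ⇒ -6135/4096
step 15: add blue to get rrbbrrrrrrrbrrb; options L={ -2,-3/2,-767/512,-6135/4096 } R={ -3067/2048,-1533/1024,-383/256,-191/128,-95/64,-47/32,-23/16,-11/8,-5/4,-1,0 } ⇒ -12269/8192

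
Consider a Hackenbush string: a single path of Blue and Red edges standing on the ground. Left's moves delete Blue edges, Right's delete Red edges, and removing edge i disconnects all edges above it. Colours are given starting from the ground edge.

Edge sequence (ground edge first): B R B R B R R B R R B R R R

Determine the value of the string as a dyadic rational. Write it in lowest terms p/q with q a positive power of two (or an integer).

5265/8192

Build val(s[:k]) for k = 1..14, string s = B R B R B R R B R R B R R R.
B: Left { 0 }, Right { — } -> simplest 1
BR: Left { 0 }, Right { 1 } -> simplest 1/2
BRB: Left { 0,1/2 }, Right { 1 } -> simplest 3/4
BRBR: Left { 0,1/2 }, Right { 3/4,1 } -> simplest 5/8
BRBRB: Left { 0,1/2,5/8 }, Right { 3/4,1 } -> simplest 11/16
BRBRBR: Left { 0,1/2,5/8 }, Right { 11/16,3/4,1 } -> simplest 21/32
BRBRBRR: Left { 0,1/2,5/8 }, Right { 21/32,11/16,3/4,1 } -> simplest 41/64
BRBRBRRB: Left { 0,1/2,5/8,41/64 }, Right { 21/32,11/16,3/4,1 } -> simplest 83/128
BRBRBRRBR: Left { 0,1/2,5/8,41/64 }, Right { 83/128,21/32,11/16,3/4,1 } -> simplest 165/256
BRBRBRRBRR: Left { 0,1/2,5/8,41/64 }, Right { 165/256,83/128,21/32,11/16,3/4,1 } -> simplest 329/512
BRBRBRRBRRB: Left { 0,1/2,5/8,41/64,329/512 }, Right { 165/256,83/128,21/32,11/16,3/4,1 } -> simplest 659/1024
BRBRBRRBRRBR: Left { 0,1/2,5/8,41/64,329/512 }, Right { 659/1024,165/256,83/128,21/32,11/16,3/4,1 } -> simplest 1317/2048
BRBRBRRBRRBRR: Left { 0,1/2,5/8,41/64,329/512 }, Right { 1317/2048,659/1024,165/256,83/128,21/32,11/16,3/4,1 } -> simplest 2633/4096
BRBRBRRBRRBRRR: Left { 0,1/2,5/8,41/64,329/512 }, Right { 2633/4096,1317/2048,659/1024,165/256,83/128,21/32,11/16,3/4,1 } -> simplest 5265/8192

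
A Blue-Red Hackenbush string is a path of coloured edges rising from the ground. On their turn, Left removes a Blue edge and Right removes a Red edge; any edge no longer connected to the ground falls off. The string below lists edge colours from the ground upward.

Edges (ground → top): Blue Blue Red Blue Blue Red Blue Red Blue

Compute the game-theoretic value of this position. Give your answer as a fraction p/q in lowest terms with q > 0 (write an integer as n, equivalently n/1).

235/128

1 of 9 · B · max L 0 · min R +∞ -> 1
2 of 9 · BB · max L 1 · min R +∞ -> 2
3 of 9 · BBR · max L 1 · min R 2 -> 3/2
4 of 9 · BBRB · max L 3/2 · min R 2 -> 7/4
5 of 9 · BBRBB · max L 7/4 · min R 2 -> 15/8
6 of 9 · BBRBBR · max L 7/4 · min R 15/8 -> 29/16
7 of 9 · BBRBBRB · max L 29/16 · min R 15/8 -> 59/32
8 of 9 · BBRBBRBR · max L 29/16 · min R 59/32 -> 117/64
9 of 9 · BBRBBRBRB · max L 117/64 · min R 59/32 -> 235/128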